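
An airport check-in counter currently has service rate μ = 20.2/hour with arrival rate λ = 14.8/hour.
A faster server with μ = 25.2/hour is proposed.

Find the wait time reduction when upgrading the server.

System 1: ρ₁ = 14.8/20.2 = 0.7327, W₁ = 1/(20.2-14.8) = 0.1852
System 2: ρ₂ = 14.8/25.2 = 0.5873, W₂ = 1/(25.2-14.8) = 0.09615
Improvement: (W₁-W₂)/W₁ = (0.1852-0.09615)/0.1852 = 48.08%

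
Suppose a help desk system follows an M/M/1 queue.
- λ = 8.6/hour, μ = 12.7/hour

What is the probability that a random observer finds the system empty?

ρ = λ/μ = 8.6/12.7 = 0.6772
P(0) = 1 - ρ = 1 - 0.6772 = 0.3228
The server is idle 32.28% of the time.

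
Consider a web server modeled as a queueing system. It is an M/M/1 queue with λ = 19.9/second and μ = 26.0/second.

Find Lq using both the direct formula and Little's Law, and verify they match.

Method 1 (direct): Lq = λ²/(μ(μ-λ)) = 396.01/(26.0 × 6.10) = 2.4969

Method 2 (Little's Law):
W = 1/(μ-λ) = 1/6.10 = 0.16393
Wq = W - 1/μ = 0.16393 - 0.038462 = 0.12547
Lq = λWq = 19.9 × 0.12547 = 2.4969 ✔ (matches Method 1)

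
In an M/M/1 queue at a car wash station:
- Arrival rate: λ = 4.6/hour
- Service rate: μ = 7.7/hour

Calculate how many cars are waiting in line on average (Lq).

ρ = λ/μ = 4.6/7.7 = 0.5974
For M/M/1: Lq = λ²/(μ(μ-λ))
Lq = 21.16/(7.7 × 3.10)
Lq = 0.8865 cars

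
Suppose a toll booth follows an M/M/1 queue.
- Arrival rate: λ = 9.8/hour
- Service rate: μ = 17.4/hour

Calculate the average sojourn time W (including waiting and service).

First, compute utilization: ρ = λ/μ = 9.8/17.4 = 0.5632
For M/M/1: W = 1/(μ-λ)
W = 1/(17.4-9.8) = 1/7.60
W = 0.1316 hours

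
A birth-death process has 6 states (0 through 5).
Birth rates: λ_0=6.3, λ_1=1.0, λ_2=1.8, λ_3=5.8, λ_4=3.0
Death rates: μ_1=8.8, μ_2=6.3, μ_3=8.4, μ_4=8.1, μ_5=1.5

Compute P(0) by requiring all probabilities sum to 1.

Ratios P(n)/P(0) = (λ₀···λₙ₋₁)/(μ₁···μₙ):
P(1)/P(0) = (6.3)/(8.8) = 0.7159
P(2)/P(0) = (6.3×1.0)/(8.8×6.3) = 0.1136
P(3)/P(0) = (6.3×1.0×1.8)/(8.8×6.3×8.4) = 0.02435
P(4)/P(0) = (6.3×1.0×1.8×5.8)/(8.8×6.3×8.4×8.1) = 0.01744
P(5)/P(0) = (6.3×1.0×1.8×5.8×3.0)/(8.8×6.3×8.4×8.1×1.5) = 0.03487

Normalization: ∑ P(n) = 1
P(0) × (1.0000 + 0.7159 + 0.1136 + 0.02435 + 0.01744 + 0.03487) = 1
P(0) × 1.9062 = 1
P(0) = 1/1.9062 = 0.5246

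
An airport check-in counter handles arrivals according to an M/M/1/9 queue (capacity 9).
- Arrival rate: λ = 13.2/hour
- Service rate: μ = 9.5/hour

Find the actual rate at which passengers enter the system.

ρ = λ/μ = 13.2/9.5 = 1.38947
P₀ = (1-ρ)/(1-ρ^(K+1)) = (1-1.38947)/(1-1.38947^10) = -0.3895/-25.8220 = 0.01508
P_K = P₀×ρ^K = 0.015083 × 1.38947^9 = 0.015083 × 19.3038 = 0.2912
λ_eff = λ(1-P_K) = 13.2 × (1 - 0.29116) = 13.2 × 0.70884 = 9.3567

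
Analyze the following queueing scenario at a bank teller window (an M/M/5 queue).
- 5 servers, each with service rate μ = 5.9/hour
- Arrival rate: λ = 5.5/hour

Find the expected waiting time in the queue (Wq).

Traffic intensity: ρ = λ/(cμ) = 5.5/(5×5.9) = 0.1864
Since ρ = 0.1864 < 1, system is stable.
Offered load a = λ/μ = cρ = 5.5/5.9 = 0.9322
P₀ = [ Σₙ₌₀^4 aⁿ/n! + a^5/(5!(1-ρ)) ]⁻¹
Σ = a^0/0! + a^1/1! + a^2/2! + a^3/3! + a^4/4! = 1.0000 + 0.9322 + 0.4345 + 0.1350 + 0.03147 = 2.5332
a^5/(5!(1-ρ)) = 0.7040/(120 × 0.8136) = 0.007211
P₀ = 1/(2.5332 + 0.007211) = 0.3936
Lq = P₀·a^5·ρ / (5!(1-ρ)²) = 0.39364 × 0.70397 × 0.18644 / (120 × 0.66188) = 0.0006505
Wq = Lq/λ = 0.0006505/5.5 = 0.0001183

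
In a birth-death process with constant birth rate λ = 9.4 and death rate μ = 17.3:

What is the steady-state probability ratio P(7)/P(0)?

For constant rates: P(n)/P(0) = (λ/μ)^n
P(7)/P(0) = (9.4/17.3)^7 = 0.54335^7 = 0.01398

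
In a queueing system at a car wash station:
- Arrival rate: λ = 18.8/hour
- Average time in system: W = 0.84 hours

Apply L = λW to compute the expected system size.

Little's Law: L = λW
L = 18.8 × 0.84 = 15.7920 cars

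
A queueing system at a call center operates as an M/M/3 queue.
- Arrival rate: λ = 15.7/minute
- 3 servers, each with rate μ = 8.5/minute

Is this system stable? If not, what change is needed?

Stability requires ρ = λ/(cμ) < 1
ρ = 15.7/(3 × 8.5) = 15.7/25.50 = 0.6157
Since 0.6157 < 1, the system is STABLE.
The servers are busy 61.57% of the time.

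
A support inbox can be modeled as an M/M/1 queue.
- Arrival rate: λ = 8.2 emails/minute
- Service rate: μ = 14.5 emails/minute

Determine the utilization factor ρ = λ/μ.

Server utilization: ρ = λ/μ
ρ = 8.2/14.5 = 0.5655
The server is busy 56.55% of the time.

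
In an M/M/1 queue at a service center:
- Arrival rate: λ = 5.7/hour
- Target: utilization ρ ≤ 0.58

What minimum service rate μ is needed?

ρ = λ/μ, so μ = λ/ρ
μ ≥ 5.7/0.58 = 9.8276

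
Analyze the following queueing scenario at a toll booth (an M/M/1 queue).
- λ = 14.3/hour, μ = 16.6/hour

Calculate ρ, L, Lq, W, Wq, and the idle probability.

Step 1: ρ = λ/μ = 14.3/16.6 = 0.8614
Step 2: L = λ/(μ-λ) = 14.3/2.30 = 6.2174
Step 3: Lq = λ²/(μ(μ-λ)) = 204.49/(16.6×2.30) = 5.3559
Step 4: W = 1/(μ-λ) = 1/2.30 = 0.43478
Step 5: Wq = λ/(μ(μ-λ)) = 14.3/(16.6×2.30) = 0.3745
Step 6: P(0) = 1-ρ = 0.1386
Verify: L = λW = 14.3×0.43478 = 6.2174 ✔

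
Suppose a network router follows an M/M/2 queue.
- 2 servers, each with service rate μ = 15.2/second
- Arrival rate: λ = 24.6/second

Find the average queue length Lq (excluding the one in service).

Traffic intensity: ρ = λ/(cμ) = 24.6/(2×15.2) = 0.8092
Since ρ = 0.8092 < 1, system is stable.
Offered load a = λ/μ = cρ = 24.6/15.2 = 1.6184
P₀ = [ Σₙ₌₀^1 aⁿ/n! + a^2/(2!(1-ρ)) ]⁻¹
Σ = a^0/0! + a^1/1! = 1.0000 + 1.6184 = 2.6184
a^2/(2!(1-ρ)) = 2.619287/(2 × 0.1907895) = 6.8643
P₀ = 1/(2.6184 + 6.8643) = 0.1055
Lq = P₀·a^2·ρ / (2!(1-ρ)²) = 0.1054545 × 2.619287 × 0.8092105 / (2 × 0.03640062) = 3.0702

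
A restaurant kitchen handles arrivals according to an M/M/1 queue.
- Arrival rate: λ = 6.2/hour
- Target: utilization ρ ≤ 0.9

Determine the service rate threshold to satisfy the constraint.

ρ = λ/μ, so μ = λ/ρ
μ ≥ 6.2/0.9 = 6.8889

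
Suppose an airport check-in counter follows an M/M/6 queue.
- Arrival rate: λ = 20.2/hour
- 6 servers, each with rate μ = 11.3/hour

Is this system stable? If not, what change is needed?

Stability requires ρ = λ/(cμ) < 1
ρ = 20.2/(6 × 11.3) = 20.2/67.80 = 0.2979
Since 0.2979 < 1, the system is STABLE.
The servers are busy 29.79% of the time.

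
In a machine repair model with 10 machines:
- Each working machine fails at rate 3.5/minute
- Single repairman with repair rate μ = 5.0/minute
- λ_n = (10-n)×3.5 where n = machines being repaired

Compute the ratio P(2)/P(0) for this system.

P(2)/P(0) = ∏_{i=0}^{2-1} λ_i/μ_{i+1}
= (10-0)×3.5/5.0 × (10-1)×3.5/5.0
= 44.1000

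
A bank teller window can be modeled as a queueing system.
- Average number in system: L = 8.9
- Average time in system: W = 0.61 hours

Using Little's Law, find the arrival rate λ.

Little's Law: L = λW, so λ = L/W
λ = 8.9/0.61 = 14.5902 transactions/hour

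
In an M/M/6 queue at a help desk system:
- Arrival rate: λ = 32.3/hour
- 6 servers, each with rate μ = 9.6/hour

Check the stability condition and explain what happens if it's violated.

Stability requires ρ = λ/(cμ) < 1
ρ = 32.3/(6 × 9.6) = 32.3/57.60 = 0.5608
Since 0.5608 < 1, the system is STABLE.
The servers are busy 56.08% of the time.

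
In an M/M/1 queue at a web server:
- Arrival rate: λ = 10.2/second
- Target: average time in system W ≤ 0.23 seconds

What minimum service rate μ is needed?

For M/M/1: W = 1/(μ-λ)
Need W ≤ 0.23, so 1/(μ-λ) ≤ 0.23
μ - λ ≥ 1/0.23 = 4.3478
μ ≥ 10.2 + 4.3478 = 14.5478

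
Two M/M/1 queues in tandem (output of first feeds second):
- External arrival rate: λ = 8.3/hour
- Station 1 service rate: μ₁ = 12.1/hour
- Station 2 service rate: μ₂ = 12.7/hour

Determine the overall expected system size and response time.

By Jackson's theorem, each station behaves as independent M/M/1.
Station 1: ρ₁ = 8.3/12.1 = 0.6860, L₁ = ρ₁/(1-ρ₁) = λ/(μ₁-λ) = 8.3/3.80 = 2.1842
Station 2: ρ₂ = 8.3/12.7 = 0.6535, L₂ = ρ₂/(1-ρ₂) = λ/(μ₂-λ) = 8.3/4.40 = 1.8864
Total: L = L₁ + L₂ = 2.1842 + 1.8864 = 4.0706
W = L/λ = 4.0706/8.3 = 0.4904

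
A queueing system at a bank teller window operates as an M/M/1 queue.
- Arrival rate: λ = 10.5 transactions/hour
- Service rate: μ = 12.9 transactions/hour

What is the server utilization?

Server utilization: ρ = λ/μ
ρ = 10.5/12.9 = 0.8140
The server is busy 81.40% of the time.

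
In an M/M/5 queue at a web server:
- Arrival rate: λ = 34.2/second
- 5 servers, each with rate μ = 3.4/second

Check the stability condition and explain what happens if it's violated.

Stability requires ρ = λ/(cμ) < 1
ρ = 34.2/(5 × 3.4) = 34.2/17.00 = 2.0118
Since 2.0118 ≥ 1, the system is UNSTABLE.
Need c > λ/μ = 34.2/3.4 = 10.06.
Minimum servers needed: c = 11.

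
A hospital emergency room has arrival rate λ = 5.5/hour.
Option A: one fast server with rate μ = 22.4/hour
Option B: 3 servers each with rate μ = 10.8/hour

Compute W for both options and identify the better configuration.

Option A: single server μ = 22.4 (M/M/1)
  ρ_A = 5.5/22.4 = 0.2455
  W_A = 1/(μ-λ) = 1/(22.4-5.5) = 1/16.90 = 0.05917

Option B: 3 servers μ = 10.8 (M/M/3)
  ρ_B = λ/(cμ) = 5.5/(3×10.8) = 0.1698
  Offered load a = λ/μ = cρ = 5.5/10.8 = 0.5093
  P₀ = [ Σₙ₌₀^2 aⁿ/n! + a^3/(3!(1-ρ)) ]⁻¹
  Σ = a^0/0! + a^1/1! + a^2/2! = 1.0000 + 0.50926 + 0.12967 = 1.6389
  a^3/(3!(1-ρ)) = 0.13207/(6 × 0.83025) = 0.02651
  P₀ = 1/(1.63893 + 0.0265130) = 0.6004
  Lq = P₀·a^3·ρ / (3!(1-ρ)²) = 0.60044 × 0.13207 × 0.16975 / (6 × 0.68931) = 0.003255
  Wq_B = Lq/λ = 0.003255/5.5 = 0.0005918
  W_B = Wq_B + 1/μ = 0.0005918 + 0.09259 = 0.09318

Since W_A = 0.05917 < W_B = 0.09318, Option A (single fast server) has the shorter time in system.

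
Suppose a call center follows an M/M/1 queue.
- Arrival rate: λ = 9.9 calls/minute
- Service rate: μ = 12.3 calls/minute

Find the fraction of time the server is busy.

Server utilization: ρ = λ/μ
ρ = 9.9/12.3 = 0.8049
The server is busy 80.49% of the time.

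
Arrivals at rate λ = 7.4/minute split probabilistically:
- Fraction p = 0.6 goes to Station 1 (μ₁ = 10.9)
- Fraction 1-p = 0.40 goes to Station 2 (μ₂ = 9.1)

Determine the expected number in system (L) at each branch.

Effective rates: λ₁ = 7.4×0.6 = 4.44, λ₂ = 7.4×0.40 = 2.96
Station 1: ρ₁ = 4.44/10.9 = 0.40734, L₁ = ρ₁/(1-ρ₁) = 0.40734/(1-0.40734) = 0.6873
Station 2: ρ₂ = 2.96/9.1 = 0.3253, L₂ = ρ₂/(1-ρ₂) = 0.3253/(1-0.3253) = 0.4821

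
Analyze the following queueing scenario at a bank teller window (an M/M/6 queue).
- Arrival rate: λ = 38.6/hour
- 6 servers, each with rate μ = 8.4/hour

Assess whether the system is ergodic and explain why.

Stability requires ρ = λ/(cμ) < 1
ρ = 38.6/(6 × 8.4) = 38.6/50.40 = 0.7659
Since 0.7659 < 1, the system is STABLE.
The servers are busy 76.59% of the time.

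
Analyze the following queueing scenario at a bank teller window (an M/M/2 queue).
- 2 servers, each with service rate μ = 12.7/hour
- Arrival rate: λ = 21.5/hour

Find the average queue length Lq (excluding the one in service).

Traffic intensity: ρ = λ/(cμ) = 21.5/(2×12.7) = 0.8465
Since ρ = 0.8465 < 1, system is stable.
Offered load a = λ/μ = cρ = 21.5/12.7 = 1.6929
P₀ = [ Σₙ₌₀^1 aⁿ/n! + a^2/(2!(1-ρ)) ]⁻¹
Σ = a^0/0! + a^1/1! = 1.0000 + 1.6929 = 2.6929
a^2/(2!(1-ρ)) = 2.865956/(2 × 0.1535433) = 9.3327
P₀ = 1/(2.6929 + 9.3327) = 0.08316
Lq = P₀·a^2·ρ / (2!(1-ρ)²) = 0.083156 × 2.8660 × 0.84646 / (2 × 0.023576) = 4.2783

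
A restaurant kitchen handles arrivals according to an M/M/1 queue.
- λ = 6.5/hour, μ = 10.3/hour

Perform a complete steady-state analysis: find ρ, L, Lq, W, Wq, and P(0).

Step 1: ρ = λ/μ = 6.5/10.3 = 0.6311
Step 2: L = λ/(μ-λ) = 6.5/3.80 = 1.7105
Step 3: Lq = λ²/(μ(μ-λ)) = 42.25/(10.3×3.80) = 1.0795
Step 4: W = 1/(μ-λ) = 1/3.80 = 0.26316
Step 5: Wq = λ/(μ(μ-λ)) = 6.5/(10.3×3.80) = 0.1661
Step 6: P(0) = 1-ρ = 0.3689
Verify: L = λW = 6.5×0.26316 = 1.7105 ✔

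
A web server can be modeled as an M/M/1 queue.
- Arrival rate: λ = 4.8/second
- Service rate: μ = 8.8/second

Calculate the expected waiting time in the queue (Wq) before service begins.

First, compute utilization: ρ = λ/μ = 4.8/8.8 = 0.5455
For M/M/1: Wq = λ/(μ(μ-λ))
Wq = 4.8/(8.8 × (8.8-4.8))
Wq = 4.8/(8.8 × 4.00)
Wq = 0.1364 seconds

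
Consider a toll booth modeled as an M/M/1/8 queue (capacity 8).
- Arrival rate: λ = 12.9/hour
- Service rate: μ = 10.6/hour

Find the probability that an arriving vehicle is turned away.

ρ = λ/μ = 12.9/10.6 = 1.21698
P₀ = (1-ρ)/(1-ρ^(K+1)) = (1-1.21698)/(1-1.21698^9) = -0.2170/-4.8553 = 0.04469
P_K = P₀×ρ^K = 0.04469 × 1.21698^8 = 0.04469 × 4.8114 = 0.2150
Blocking probability = 21.50%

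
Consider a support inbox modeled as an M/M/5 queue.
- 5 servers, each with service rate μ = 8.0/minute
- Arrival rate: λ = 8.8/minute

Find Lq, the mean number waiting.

Traffic intensity: ρ = λ/(cμ) = 8.8/(5×8.0) = 0.2200
Since ρ = 0.2200 < 1, system is stable.
Offered load a = λ/μ = cρ = 8.8/8.0 = 1.1000
P₀ = [ Σₙ₌₀^4 aⁿ/n! + a^5/(5!(1-ρ)) ]⁻¹
Σ = a^0/0! + a^1/1! + a^2/2! + a^3/3! + a^4/4! = 1.0000 + 1.1000 + 0.6050 + 0.2218 + 0.06100 = 2.9878
a^5/(5!(1-ρ)) = 1.6105/(120 × 0.7800) = 0.01721
P₀ = 1/(2.9878 + 0.01721) = 0.3328
Lq = P₀·a^5·ρ / (5!(1-ρ)²) = 0.3328 × 1.6105 × 0.2200 / (120 × 0.6084) = 0.001615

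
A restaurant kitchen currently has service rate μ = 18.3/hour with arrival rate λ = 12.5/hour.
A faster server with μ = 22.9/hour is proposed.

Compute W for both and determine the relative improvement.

System 1: ρ₁ = 12.5/18.3 = 0.6831, W₁ = 1/(18.3-12.5) = 0.1724
System 2: ρ₂ = 12.5/22.9 = 0.5459, W₂ = 1/(22.9-12.5) = 0.09615
Improvement: (W₁-W₂)/W₁ = (0.1724-0.09615)/0.1724 = 44.23%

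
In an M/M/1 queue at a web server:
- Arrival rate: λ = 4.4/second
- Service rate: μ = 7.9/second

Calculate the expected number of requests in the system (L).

ρ = λ/μ = 4.4/7.9 = 0.5570
For M/M/1: L = λ/(μ-λ)
L = 4.4/(7.9-4.4) = 4.4/3.50
L = 1.2571 requests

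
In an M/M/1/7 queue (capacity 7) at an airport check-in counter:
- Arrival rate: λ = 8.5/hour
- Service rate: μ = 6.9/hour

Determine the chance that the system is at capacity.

ρ = λ/μ = 8.5/6.9 = 1.2319
P₀ = (1-ρ)/(1-ρ^(K+1)) = (1-1.2319)/(1-1.2319^8) = -0.2319/-4.3040 = 0.05388
P_K = P₀×ρ^K = 0.05388 × 1.2319^7 = 0.05388 × 4.3055 = 0.2320
Blocking probability = 23.20%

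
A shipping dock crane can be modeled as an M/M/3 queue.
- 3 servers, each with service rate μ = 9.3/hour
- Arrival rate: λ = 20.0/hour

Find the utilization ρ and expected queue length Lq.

Traffic intensity: ρ = λ/(cμ) = 20.0/(3×9.3) = 0.7168
Since ρ = 0.7168 < 1, system is stable.
Offered load a = λ/μ = cρ = 20.0/9.3 = 2.1505
P₀ = [ Σₙ₌₀^2 aⁿ/n! + a^3/(3!(1-ρ)) ]⁻¹
Σ = a^0/0! + a^1/1! + a^2/2! = 1.0000 + 2.1505 + 2.3124 = 5.4629
a^3/(3!(1-ρ)) = 9.94583/(6 × 0.283154) = 5.8542
P₀ = 1/(5.4629 + 5.8542) = 0.08836
Lq = P₀·a^3·ρ / (3!(1-ρ)²) = 0.088362 × 9.9458 × 0.71685 / (6 × 0.080176) = 1.3096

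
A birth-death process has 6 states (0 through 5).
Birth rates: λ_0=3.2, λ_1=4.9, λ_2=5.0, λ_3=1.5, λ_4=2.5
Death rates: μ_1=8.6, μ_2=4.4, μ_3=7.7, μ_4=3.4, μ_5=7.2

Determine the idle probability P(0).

Ratios P(n)/P(0) = (λ₀···λₙ₋₁)/(μ₁···μₙ):
P(1)/P(0) = (3.2)/(8.6) = 0.3721
P(2)/P(0) = (3.2×4.9)/(8.6×4.4) = 0.4144
P(3)/P(0) = (3.2×4.9×5.0)/(8.6×4.4×7.7) = 0.2691
P(4)/P(0) = (3.2×4.9×5.0×1.5)/(8.6×4.4×7.7×3.4) = 0.1187
P(5)/P(0) = (3.2×4.9×5.0×1.5×2.5)/(8.6×4.4×7.7×3.4×7.2) = 0.04122

Normalization: ∑ P(n) = 1
P(0) × (1.0000 + 0.3721 + 0.4144 + 0.2691 + 0.1187 + 0.04122) = 1
P(0) × 2.2155 = 1
P(0) = 1/2.2155 = 0.4514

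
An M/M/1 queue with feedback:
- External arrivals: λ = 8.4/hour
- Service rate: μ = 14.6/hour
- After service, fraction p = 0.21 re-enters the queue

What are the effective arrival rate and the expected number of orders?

Effective arrival rate: λ_eff = λ/(1-p) = 8.4/(1-0.21) = 8.4/0.79 = 10.6329
ρ = λ_eff/μ = 10.6329/14.6 = 0.72828
L = ρ/(1-ρ) = 0.72828/(1-0.72828) = 2.6803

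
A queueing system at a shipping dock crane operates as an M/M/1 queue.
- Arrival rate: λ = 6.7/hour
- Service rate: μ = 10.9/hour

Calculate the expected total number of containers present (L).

ρ = λ/μ = 6.7/10.9 = 0.6147
For M/M/1: L = λ/(μ-λ)
L = 6.7/(10.9-6.7) = 6.7/4.20
L = 1.5952 containers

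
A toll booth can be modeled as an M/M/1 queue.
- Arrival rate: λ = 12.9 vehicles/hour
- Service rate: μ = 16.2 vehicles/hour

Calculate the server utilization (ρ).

Server utilization: ρ = λ/μ
ρ = 12.9/16.2 = 0.7963
The server is busy 79.63% of the time.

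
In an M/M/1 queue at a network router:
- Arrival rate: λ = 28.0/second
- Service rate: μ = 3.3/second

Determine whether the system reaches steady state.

Stability requires ρ = λ/(cμ) < 1
ρ = 28.0/(1 × 3.3) = 28.0/3.30 = 8.4848
Since 8.4848 ≥ 1, the system is UNSTABLE.
Queue grows without bound. Need μ > λ = 28.0.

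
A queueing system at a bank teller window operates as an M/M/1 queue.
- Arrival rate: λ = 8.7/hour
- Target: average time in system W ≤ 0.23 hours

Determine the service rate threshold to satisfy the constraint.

For M/M/1: W = 1/(μ-λ)
Need W ≤ 0.23, so 1/(μ-λ) ≤ 0.23
μ - λ ≥ 1/0.23 = 4.3478
μ ≥ 8.7 + 4.3478 = 13.0478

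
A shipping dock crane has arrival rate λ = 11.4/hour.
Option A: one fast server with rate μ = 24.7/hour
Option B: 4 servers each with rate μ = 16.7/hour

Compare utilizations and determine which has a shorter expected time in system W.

Option A: single server μ = 24.7 (M/M/1)
  ρ_A = 11.4/24.7 = 0.4615
  W_A = 1/(μ-λ) = 1/(24.7-11.4) = 1/13.30 = 0.07519

Option B: 4 servers μ = 16.7 (M/M/4)
  ρ_B = λ/(cμ) = 11.4/(4×16.7) = 0.1707
  Offered load a = λ/μ = cρ = 11.4/16.7 = 0.6826
  P₀ = [ Σₙ₌₀^3 aⁿ/n! + a^4/(4!(1-ρ)) ]⁻¹
  Σ = a^0/0! + a^1/1! + a^2/2! + a^3/3! = 1.0000 + 0.6826 + 0.2330 + 0.05302 = 1.9686
  a^4/(4!(1-ρ)) = 0.2171/(24 × 0.8293) = 0.01091
  P₀ = 1/(1.9686 + 0.01091) = 0.5052
  Lq = P₀·a^4·ρ / (4!(1-ρ)²) = 0.5052 × 0.2171 × 0.1707 / (24 × 0.6878) = 0.001134
  Wq_B = Lq/λ = 0.0011341/11.4 = 0.00009948
  W_B = Wq_B + 1/μ = 0.00009948 + 0.05988 = 0.05998

Since W_B = 0.05998 < W_A = 0.07519, Option B (multiple servers) has the shorter time in system.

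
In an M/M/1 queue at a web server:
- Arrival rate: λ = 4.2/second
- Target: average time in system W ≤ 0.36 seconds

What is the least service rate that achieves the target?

For M/M/1: W = 1/(μ-λ)
Need W ≤ 0.36, so 1/(μ-λ) ≤ 0.36
μ - λ ≥ 1/0.36 = 2.7778
μ ≥ 4.2 + 2.7778 = 6.9778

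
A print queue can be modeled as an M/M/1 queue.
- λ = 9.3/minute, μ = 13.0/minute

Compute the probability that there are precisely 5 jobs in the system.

ρ = λ/μ = 9.3/13.0 = 0.7154
P(n) = (1-ρ)ρⁿ
P(5) = (1-0.7154) × 0.7154^5
P(5) = 0.2846 × 0.1874
P(5) = 0.05333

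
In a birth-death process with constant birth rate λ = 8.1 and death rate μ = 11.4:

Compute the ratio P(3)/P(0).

For constant rates: P(n)/P(0) = (λ/μ)^n
P(3)/P(0) = (8.1/11.4)^3 = 0.7105^3 = 0.3587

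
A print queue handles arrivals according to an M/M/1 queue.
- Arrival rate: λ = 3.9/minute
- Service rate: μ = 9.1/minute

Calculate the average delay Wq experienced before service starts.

First, compute utilization: ρ = λ/μ = 3.9/9.1 = 0.4286
For M/M/1: Wq = λ/(μ(μ-λ))
Wq = 3.9/(9.1 × (9.1-3.9))
Wq = 3.9/(9.1 × 5.20)
Wq = 0.08242 minutes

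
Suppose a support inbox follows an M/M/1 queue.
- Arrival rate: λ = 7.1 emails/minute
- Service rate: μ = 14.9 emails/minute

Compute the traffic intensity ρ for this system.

Server utilization: ρ = λ/μ
ρ = 7.1/14.9 = 0.4765
The server is busy 47.65% of the time.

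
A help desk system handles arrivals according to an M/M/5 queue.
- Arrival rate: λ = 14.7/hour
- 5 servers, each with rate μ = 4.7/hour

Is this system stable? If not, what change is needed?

Stability requires ρ = λ/(cμ) < 1
ρ = 14.7/(5 × 4.7) = 14.7/23.50 = 0.6255
Since 0.6255 < 1, the system is STABLE.
The servers are busy 62.55% of the time.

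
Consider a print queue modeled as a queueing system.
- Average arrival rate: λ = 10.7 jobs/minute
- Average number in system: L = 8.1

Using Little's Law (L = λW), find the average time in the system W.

Little's Law: L = λW, so W = L/λ
W = 8.1/10.7 = 0.7570 minutes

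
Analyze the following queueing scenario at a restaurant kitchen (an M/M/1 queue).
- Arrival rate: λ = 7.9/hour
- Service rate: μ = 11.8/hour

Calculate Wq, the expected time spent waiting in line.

First, compute utilization: ρ = λ/μ = 7.9/11.8 = 0.6695
For M/M/1: Wq = λ/(μ(μ-λ))
Wq = 7.9/(11.8 × (11.8-7.9))
Wq = 7.9/(11.8 × 3.90)
Wq = 0.1717 hours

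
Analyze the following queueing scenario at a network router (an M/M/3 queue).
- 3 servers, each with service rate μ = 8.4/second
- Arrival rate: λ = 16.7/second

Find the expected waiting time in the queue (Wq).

Traffic intensity: ρ = λ/(cμ) = 16.7/(3×8.4) = 0.6627
Since ρ = 0.6627 < 1, system is stable.
Offered load a = λ/μ = cρ = 16.7/8.4 = 1.9881
P₀ = [ Σₙ₌₀^2 aⁿ/n! + a^3/(3!(1-ρ)) ]⁻¹
Σ = a^0/0! + a^1/1! + a^2/2! = 1.0000 + 1.9881 + 1.9763 = 4.9644
a^3/(3!(1-ρ)) = 7.8580/(6 × 0.3373) = 3.8828
P₀ = 1/(4.9644 + 3.8828) = 0.1130
Lq = P₀·a^3·ρ / (3!(1-ρ)²) = 0.11303 × 7.8580 × 0.66270 / (6 × 0.11377) = 0.8623
Wq = Lq/λ = 0.8623/16.7 = 0.05163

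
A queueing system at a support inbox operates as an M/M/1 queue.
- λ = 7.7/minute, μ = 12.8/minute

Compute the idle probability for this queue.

ρ = λ/μ = 7.7/12.8 = 0.6016
P(0) = 1 - ρ = 1 - 0.6016 = 0.3984
The server is idle 39.84% of the time.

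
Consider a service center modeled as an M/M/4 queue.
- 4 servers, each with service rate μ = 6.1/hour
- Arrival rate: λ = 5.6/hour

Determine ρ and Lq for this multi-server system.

Traffic intensity: ρ = λ/(cμ) = 5.6/(4×6.1) = 0.2295
Since ρ = 0.2295 < 1, system is stable.
Offered load a = λ/μ = cρ = 5.6/6.1 = 0.9180
P₀ = [ Σₙ₌₀^3 aⁿ/n! + a^4/(4!(1-ρ)) ]⁻¹
Σ = a^0/0! + a^1/1! + a^2/2! + a^3/3! = 1.0000 + 0.9180 + 0.4214 + 0.1290 = 2.4684
a^4/(4!(1-ρ)) = 0.7103/(24 × 0.7705) = 0.03841
P₀ = 1/(2.4684 + 0.03841) = 0.3989
Lq = P₀·a^4·ρ / (4!(1-ρ)²) = 0.3989 × 0.7103 × 0.2295 / (24 × 0.5937) = 0.004564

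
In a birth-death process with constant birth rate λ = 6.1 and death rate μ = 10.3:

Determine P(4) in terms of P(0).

For constant rates: P(n)/P(0) = (λ/μ)^n
P(4)/P(0) = (6.1/10.3)^4 = 0.5922^4 = 0.1230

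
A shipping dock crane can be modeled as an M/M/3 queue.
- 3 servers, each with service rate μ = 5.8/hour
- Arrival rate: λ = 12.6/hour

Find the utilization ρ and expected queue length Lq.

Traffic intensity: ρ = λ/(cμ) = 12.6/(3×5.8) = 0.7241
Since ρ = 0.7241 < 1, system is stable.
Offered load a = λ/μ = cρ = 12.6/5.8 = 2.1724
P₀ = [ Σₙ₌₀^2 aⁿ/n! + a^3/(3!(1-ρ)) ]⁻¹
Σ = a^0/0! + a^1/1! + a^2/2! = 1.0000 + 2.1724 + 2.3597 = 5.5321
a^3/(3!(1-ρ)) = 10.2524/(6 × 0.27586) = 6.1942
P₀ = 1/(5.5321 + 6.1942) = 0.08528
Lq = P₀·a^3·ρ / (3!(1-ρ)²) = 0.085278 × 10.2524 × 0.72414 / (6 × 0.076100) = 1.3866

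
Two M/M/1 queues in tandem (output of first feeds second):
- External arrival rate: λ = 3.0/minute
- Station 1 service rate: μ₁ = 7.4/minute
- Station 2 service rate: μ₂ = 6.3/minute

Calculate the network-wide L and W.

By Jackson's theorem, each station behaves as independent M/M/1.
Station 1: ρ₁ = 3.0/7.4 = 0.4054, L₁ = ρ₁/(1-ρ₁) = λ/(μ₁-λ) = 3.0/4.40 = 0.6818
Station 2: ρ₂ = 3.0/6.3 = 0.4762, L₂ = ρ₂/(1-ρ₂) = λ/(μ₂-λ) = 3.0/3.30 = 0.9091
Total: L = L₁ + L₂ = 0.6818 + 0.9091 = 1.5909
W = L/λ = 1.5909/3.0 = 0.5303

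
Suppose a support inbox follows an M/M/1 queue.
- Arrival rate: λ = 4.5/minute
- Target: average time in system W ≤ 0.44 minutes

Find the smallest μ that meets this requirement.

For M/M/1: W = 1/(μ-λ)
Need W ≤ 0.44, so 1/(μ-λ) ≤ 0.44
μ - λ ≥ 1/0.44 = 2.2727
μ ≥ 4.5 + 2.2727 = 6.7727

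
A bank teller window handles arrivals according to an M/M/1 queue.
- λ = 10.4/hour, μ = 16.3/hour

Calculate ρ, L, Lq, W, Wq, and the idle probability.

Step 1: ρ = λ/μ = 10.4/16.3 = 0.6380
Step 2: L = λ/(μ-λ) = 10.4/5.90 = 1.7627
Step 3: Lq = λ²/(μ(μ-λ)) = 108.16/(16.3×5.90) = 1.1247
Step 4: W = 1/(μ-λ) = 1/5.90 = 0.16949
Step 5: Wq = λ/(μ(μ-λ)) = 10.4/(16.3×5.90) = 0.1081
Step 6: P(0) = 1-ρ = 0.3620
Verify: L = λW = 10.4×0.16949 = 1.7627 ✔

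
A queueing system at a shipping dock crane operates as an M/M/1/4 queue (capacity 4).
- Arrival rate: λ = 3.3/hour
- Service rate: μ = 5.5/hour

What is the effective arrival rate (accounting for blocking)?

ρ = λ/μ = 3.3/5.5 = 0.6000
P₀ = (1-ρ)/(1-ρ^(K+1)) = (1-0.6000)/(1-0.6000^5) = 0.4000/0.9222 = 0.4337
P_K = P₀×ρ^K = 0.4337 × 0.6000^4 = 0.4337 × 0.1296 = 0.05621
λ_eff = λ(1-P_K) = 3.3 × (1 - 0.05621) = 3.3 × 0.9438 = 3.1145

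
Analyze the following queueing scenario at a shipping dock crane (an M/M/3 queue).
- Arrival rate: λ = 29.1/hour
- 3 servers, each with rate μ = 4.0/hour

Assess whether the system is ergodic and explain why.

Stability requires ρ = λ/(cμ) < 1
ρ = 29.1/(3 × 4.0) = 29.1/12.00 = 2.4250
Since 2.4250 ≥ 1, the system is UNSTABLE.
Need c > λ/μ = 29.1/4.0 = 7.28.
Minimum servers needed: c = 8.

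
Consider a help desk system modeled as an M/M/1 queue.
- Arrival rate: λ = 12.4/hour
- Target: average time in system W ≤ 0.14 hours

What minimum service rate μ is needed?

For M/M/1: W = 1/(μ-λ)
Need W ≤ 0.14, so 1/(μ-λ) ≤ 0.14
μ - λ ≥ 1/0.14 = 7.1429
μ ≥ 12.4 + 7.1429 = 19.5429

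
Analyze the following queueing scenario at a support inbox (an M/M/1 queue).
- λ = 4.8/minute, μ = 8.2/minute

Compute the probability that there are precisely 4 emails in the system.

ρ = λ/μ = 4.8/8.2 = 0.58537
P(n) = (1-ρ)ρⁿ
P(4) = (1-0.58537) × 0.58537^4
P(4) = 0.41463 × 0.11741
P(4) = 0.04868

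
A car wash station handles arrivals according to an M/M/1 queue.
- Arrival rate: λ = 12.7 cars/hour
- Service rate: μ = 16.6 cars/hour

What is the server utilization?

Server utilization: ρ = λ/μ
ρ = 12.7/16.6 = 0.7651
The server is busy 76.51% of the time.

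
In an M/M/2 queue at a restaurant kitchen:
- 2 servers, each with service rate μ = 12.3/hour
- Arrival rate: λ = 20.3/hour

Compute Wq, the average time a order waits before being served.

Traffic intensity: ρ = λ/(cμ) = 20.3/(2×12.3) = 0.8252
Since ρ = 0.8252 < 1, system is stable.
Offered load a = λ/μ = cρ = 20.3/12.3 = 1.6504
P₀ = [ Σₙ₌₀^1 aⁿ/n! + a^2/(2!(1-ρ)) ]⁻¹
Σ = a^0/0! + a^1/1! = 1.0000 + 1.6504 = 2.6504
a^2/(2!(1-ρ)) = 2.723842/(2 × 0.1747967) = 7.7915
P₀ = 1/(2.6504 + 7.7915) = 0.09577
Lq = P₀·a^2·ρ / (2!(1-ρ)²) = 0.0957684 × 2.72384 × 0.825203 / (2 × 0.0305539) = 3.5226
Wq = Lq/λ = 3.5226/20.3 = 0.1735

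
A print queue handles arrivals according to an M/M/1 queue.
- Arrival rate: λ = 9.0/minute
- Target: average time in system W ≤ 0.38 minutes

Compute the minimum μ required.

For M/M/1: W = 1/(μ-λ)
Need W ≤ 0.38, so 1/(μ-λ) ≤ 0.38
μ - λ ≥ 1/0.38 = 2.6316
μ ≥ 9.0 + 2.6316 = 11.6316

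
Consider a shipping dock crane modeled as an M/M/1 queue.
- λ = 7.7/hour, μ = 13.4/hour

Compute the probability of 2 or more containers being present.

ρ = λ/μ = 7.7/13.4 = 0.5746
P(N ≥ n) = ρⁿ
P(N ≥ 2) = 0.5746^2
P(N ≥ 2) = 0.3302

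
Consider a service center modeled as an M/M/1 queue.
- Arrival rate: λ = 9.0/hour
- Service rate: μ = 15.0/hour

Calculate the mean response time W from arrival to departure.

First, compute utilization: ρ = λ/μ = 9.0/15.0 = 0.6000
For M/M/1: W = 1/(μ-λ)
W = 1/(15.0-9.0) = 1/6.00
W = 0.1667 hours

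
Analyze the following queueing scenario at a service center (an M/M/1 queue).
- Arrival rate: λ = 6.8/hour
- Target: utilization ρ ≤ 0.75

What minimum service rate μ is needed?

ρ = λ/μ, so μ = λ/ρ
μ ≥ 6.8/0.75 = 9.0667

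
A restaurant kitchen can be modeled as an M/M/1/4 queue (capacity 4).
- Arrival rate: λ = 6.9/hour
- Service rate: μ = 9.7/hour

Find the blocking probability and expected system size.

ρ = λ/μ = 6.9/9.7 = 0.71134
P₀ = (1-ρ)/(1-ρ^(K+1)) = (1-0.71134)/(1-0.71134^5) = 0.28866/0.81787 = 0.3529
P_K = P₀×ρ^K = 0.35294 × 0.71134^4 = 0.35294 × 0.25604 = 0.09037
Blocking probability P_4 = 0.09037 (9.04%)
L = ρ[1 - (K+1)ρ^K + Kρ^(K+1)] / [(1-ρ)(1-ρ^(K+1))]
L = 0.71134 × (1 - 5×0.25604 + 4×0.18213) / ((1 - 0.71134) × (1 - 0.18213)) = 1.3508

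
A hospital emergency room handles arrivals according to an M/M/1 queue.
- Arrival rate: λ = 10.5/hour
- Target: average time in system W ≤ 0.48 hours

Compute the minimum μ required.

For M/M/1: W = 1/(μ-λ)
Need W ≤ 0.48, so 1/(μ-λ) ≤ 0.48
μ - λ ≥ 1/0.48 = 2.0833
μ ≥ 10.5 + 2.0833 = 12.5833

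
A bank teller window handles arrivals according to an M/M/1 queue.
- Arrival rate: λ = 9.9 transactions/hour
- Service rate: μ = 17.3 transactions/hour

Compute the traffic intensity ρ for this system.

Server utilization: ρ = λ/μ
ρ = 9.9/17.3 = 0.5723
The server is busy 57.23% of the time.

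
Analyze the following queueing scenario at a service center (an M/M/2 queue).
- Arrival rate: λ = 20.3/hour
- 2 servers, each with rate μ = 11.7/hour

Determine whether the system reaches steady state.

Stability requires ρ = λ/(cμ) < 1
ρ = 20.3/(2 × 11.7) = 20.3/23.40 = 0.8675
Since 0.8675 < 1, the system is STABLE.
The servers are busy 86.75% of the time.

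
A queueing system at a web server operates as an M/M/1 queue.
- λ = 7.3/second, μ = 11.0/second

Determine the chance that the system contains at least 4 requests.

ρ = λ/μ = 7.3/11.0 = 0.66364
P(N ≥ n) = ρⁿ
P(N ≥ 4) = 0.66364^4
P(N ≥ 4) = 0.1940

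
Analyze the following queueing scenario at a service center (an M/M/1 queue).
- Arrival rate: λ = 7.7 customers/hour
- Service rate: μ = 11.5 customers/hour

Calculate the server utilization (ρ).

Server utilization: ρ = λ/μ
ρ = 7.7/11.5 = 0.6696
The server is busy 66.96% of the time.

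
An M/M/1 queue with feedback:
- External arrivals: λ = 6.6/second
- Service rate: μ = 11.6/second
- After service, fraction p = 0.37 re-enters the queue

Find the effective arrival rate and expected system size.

Effective arrival rate: λ_eff = λ/(1-p) = 6.6/(1-0.37) = 6.6/0.63 = 10.4762
ρ = λ_eff/μ = 10.4762/11.6 = 0.90312
L = ρ/(1-ρ) = 0.90312/(1-0.90312) = 9.3220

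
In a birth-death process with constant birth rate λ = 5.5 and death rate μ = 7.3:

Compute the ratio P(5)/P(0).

For constant rates: P(n)/P(0) = (λ/μ)^n
P(5)/P(0) = (5.5/7.3)^5 = 0.75342^5 = 0.2428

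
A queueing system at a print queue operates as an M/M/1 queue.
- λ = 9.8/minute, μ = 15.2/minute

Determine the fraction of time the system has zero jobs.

ρ = λ/μ = 9.8/15.2 = 0.6447
P(0) = 1 - ρ = 1 - 0.6447 = 0.3553
The server is idle 35.53% of the time.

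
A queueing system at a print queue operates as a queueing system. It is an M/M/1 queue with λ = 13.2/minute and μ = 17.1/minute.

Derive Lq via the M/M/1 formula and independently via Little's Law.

Method 1 (direct): Lq = λ²/(μ(μ-λ)) = 174.24/(17.1 × 3.90) = 2.6127

Method 2 (Little's Law):
W = 1/(μ-λ) = 1/3.90 = 0.25641
Wq = W - 1/μ = 0.25641 - 0.058480 = 0.19793
Lq = λWq = 13.2 × 0.19793 = 2.6127 ✔ (matches Method 1)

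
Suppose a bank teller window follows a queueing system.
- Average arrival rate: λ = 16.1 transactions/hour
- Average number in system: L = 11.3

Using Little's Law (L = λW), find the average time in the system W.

Little's Law: L = λW, so W = L/λ
W = 11.3/16.1 = 0.7019 hours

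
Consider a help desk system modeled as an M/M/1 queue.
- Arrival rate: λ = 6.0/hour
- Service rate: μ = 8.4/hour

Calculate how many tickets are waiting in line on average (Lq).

ρ = λ/μ = 6.0/8.4 = 0.7143
For M/M/1: Lq = λ²/(μ(μ-λ))
Lq = 36.00/(8.4 × 2.40)
Lq = 1.7857 tickets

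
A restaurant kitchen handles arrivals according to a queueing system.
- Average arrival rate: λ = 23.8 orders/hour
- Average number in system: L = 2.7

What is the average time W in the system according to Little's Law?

Little's Law: L = λW, so W = L/λ
W = 2.7/23.8 = 0.1134 hours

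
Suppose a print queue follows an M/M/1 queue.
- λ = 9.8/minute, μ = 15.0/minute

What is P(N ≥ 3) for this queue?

ρ = λ/μ = 9.8/15.0 = 0.65333
P(N ≥ n) = ρⁿ
P(N ≥ 3) = 0.65333^3
P(N ≥ 3) = 0.2789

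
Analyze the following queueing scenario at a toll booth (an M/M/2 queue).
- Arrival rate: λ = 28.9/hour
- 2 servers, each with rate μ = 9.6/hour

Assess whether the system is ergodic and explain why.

Stability requires ρ = λ/(cμ) < 1
ρ = 28.9/(2 × 9.6) = 28.9/19.20 = 1.5052
Since 1.5052 ≥ 1, the system is UNSTABLE.
Need c > λ/μ = 28.9/9.6 = 3.01.
Minimum servers needed: c = 4.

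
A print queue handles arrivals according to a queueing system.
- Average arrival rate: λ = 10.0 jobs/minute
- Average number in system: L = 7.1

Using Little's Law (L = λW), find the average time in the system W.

Little's Law: L = λW, so W = L/λ
W = 7.1/10.0 = 0.7100 minutes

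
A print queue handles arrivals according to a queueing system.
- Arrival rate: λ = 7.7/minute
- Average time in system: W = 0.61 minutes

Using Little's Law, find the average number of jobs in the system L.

Little's Law: L = λW
L = 7.7 × 0.61 = 4.6970 jobs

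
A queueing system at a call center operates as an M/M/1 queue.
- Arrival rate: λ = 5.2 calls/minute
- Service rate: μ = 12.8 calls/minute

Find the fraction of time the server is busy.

Server utilization: ρ = λ/μ
ρ = 5.2/12.8 = 0.4062
The server is busy 40.62% of the time.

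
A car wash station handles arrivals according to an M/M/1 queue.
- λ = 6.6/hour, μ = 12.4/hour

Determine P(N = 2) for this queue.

ρ = λ/μ = 6.6/12.4 = 0.5323
P(n) = (1-ρ)ρⁿ
P(2) = (1-0.5323) × 0.5323^2
P(2) = 0.4677 × 0.2833
P(2) = 0.1325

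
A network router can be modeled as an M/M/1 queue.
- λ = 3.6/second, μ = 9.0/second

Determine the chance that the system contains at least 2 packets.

ρ = λ/μ = 3.6/9.0 = 0.4000
P(N ≥ n) = ρⁿ
P(N ≥ 2) = 0.4000^2
P(N ≥ 2) = 0.1600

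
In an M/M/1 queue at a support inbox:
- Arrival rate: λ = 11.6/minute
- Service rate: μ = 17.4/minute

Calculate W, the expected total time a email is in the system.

First, compute utilization: ρ = λ/μ = 11.6/17.4 = 0.6667
For M/M/1: W = 1/(μ-λ)
W = 1/(17.4-11.6) = 1/5.80
W = 0.1724 minutes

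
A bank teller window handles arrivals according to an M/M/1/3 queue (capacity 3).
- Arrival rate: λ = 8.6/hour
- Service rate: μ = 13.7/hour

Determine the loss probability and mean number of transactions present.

ρ = λ/μ = 8.6/13.7 = 0.62774
P₀ = (1-ρ)/(1-ρ^(K+1)) = (1-0.62774)/(1-0.62774^4) = 0.3723/0.8447 = 0.4407
P_K = P₀×ρ^K = 0.4407 × 0.62774^3 = 0.4407 × 0.2474 = 0.1090
Blocking probability P_3 = 0.1090 (10.90%)
L = ρ[1 - (K+1)ρ^K + Kρ^(K+1)] / [(1-ρ)(1-ρ^(K+1))]
L = 0.62774 × (1 - 4×0.247366 + 3×0.155281) / ((1 - 0.62774) × (1 - 0.155281)) = 0.9510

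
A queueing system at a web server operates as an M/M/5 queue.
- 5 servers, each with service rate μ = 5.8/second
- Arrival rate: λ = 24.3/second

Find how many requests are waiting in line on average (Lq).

Traffic intensity: ρ = λ/(cμ) = 24.3/(5×5.8) = 0.8379
Since ρ = 0.8379 < 1, system is stable.
Offered load a = λ/μ = cρ = 24.3/5.8 = 4.1897
P₀ = [ Σₙ₌₀^4 aⁿ/n! + a^5/(5!(1-ρ)) ]⁻¹
Σ = a^0/0! + a^1/1! + a^2/2! + a^3/3! + a^4/4! = 1.0000 + 4.1897 + 8.7766 + 12.2570 + 12.8381 = 39.0614
a^5/(5!(1-ρ)) = 1290.8964/(120 × 0.162069) = 66.3759
P₀ = 1/(39.0614 + 66.3759) = 0.009484
Lq = P₀·a^5·ρ / (5!(1-ρ)²) = 0.0094843 × 1290.8964 × 0.83793 / (120 × 0.026266) = 3.2548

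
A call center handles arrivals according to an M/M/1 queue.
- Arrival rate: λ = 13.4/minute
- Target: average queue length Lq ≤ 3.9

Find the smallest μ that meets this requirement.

For M/M/1: Lq = λ²/(μ(μ-λ))
Need Lq ≤ 3.9, i.e. μ(μ-λ) ≥ λ²/3.9
μ² - 13.4μ - 179.56/3.9 ≥ 0  →  μ² - 13.4μ - 46.04103 ≥ 0
Quadratic formula (positive root): μ = [λ + √(λ² + 4×46.04103)]/2
Discriminant: 179.56 + 4×46.04103 = 363.7241, √363.7241 = 19.0716
μ ≥ (13.4 + 19.0716)/2 = 16.2358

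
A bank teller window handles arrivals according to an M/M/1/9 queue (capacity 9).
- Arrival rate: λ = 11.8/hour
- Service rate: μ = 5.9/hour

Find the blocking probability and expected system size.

ρ = λ/μ = 11.8/5.9 = 2.0000
P₀ = (1-ρ)/(1-ρ^(K+1)) = (1-2.0000)/(1-2.0000^10) = -1.0000/-1023.0000 = 0.0009775
P_K = P₀×ρ^K = 0.0009775 × 2.0000^9 = 0.0009775 × 512.0000 = 0.5005
Blocking probability P_9 = 0.5005 (50.05%)
L = ρ[1 - (K+1)ρ^K + Kρ^(K+1)] / [(1-ρ)(1-ρ^(K+1))]
L = 2.0000 × (1 - 10×512.0000 + 9×1024.0000) / ((1 - 2.0000) × (1 - 1024.0000)) = 8.0098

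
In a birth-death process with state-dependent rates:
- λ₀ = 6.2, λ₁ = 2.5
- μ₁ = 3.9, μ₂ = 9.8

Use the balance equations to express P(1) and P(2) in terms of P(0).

Balance equations:
State 0: λ₀P₀ = μ₁P₁ → P₁ = (λ₀/μ₁)P₀ = (6.2/3.9)P₀ = 1.5897P₀
State 1: P₂ = (λ₀λ₁)/(μ₁μ₂)P₀ = (6.2×2.5)/(3.9×9.8)P₀ = 0.4055P₀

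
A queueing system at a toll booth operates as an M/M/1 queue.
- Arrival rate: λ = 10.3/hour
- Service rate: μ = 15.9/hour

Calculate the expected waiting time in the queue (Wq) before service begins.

First, compute utilization: ρ = λ/μ = 10.3/15.9 = 0.6478
For M/M/1: Wq = λ/(μ(μ-λ))
Wq = 10.3/(15.9 × (15.9-10.3))
Wq = 10.3/(15.9 × 5.60)
Wq = 0.1157 hours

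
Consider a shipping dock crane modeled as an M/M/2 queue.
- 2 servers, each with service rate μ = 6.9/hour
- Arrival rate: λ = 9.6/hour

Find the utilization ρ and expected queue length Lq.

Traffic intensity: ρ = λ/(cμ) = 9.6/(2×6.9) = 0.6957
Since ρ = 0.6957 < 1, system is stable.
Offered load a = λ/μ = cρ = 9.6/6.9 = 1.3913
P₀ = [ Σₙ₌₀^1 aⁿ/n! + a^2/(2!(1-ρ)) ]⁻¹
Σ = a^0/0! + a^1/1! = 1.0000 + 1.3913 = 2.3913
a^2/(2!(1-ρ)) = 1.9357/(2 × 0.30435) = 3.1801
P₀ = 1/(2.3913 + 3.1801) = 0.1795
Lq = P₀·a^2·ρ / (2!(1-ρ)²) = 0.17949 × 1.9357 × 0.69565 / (2 × 0.092628) = 1.3047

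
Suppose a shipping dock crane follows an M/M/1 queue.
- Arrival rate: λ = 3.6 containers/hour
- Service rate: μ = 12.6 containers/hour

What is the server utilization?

Server utilization: ρ = λ/μ
ρ = 3.6/12.6 = 0.2857
The server is busy 28.57% of the time.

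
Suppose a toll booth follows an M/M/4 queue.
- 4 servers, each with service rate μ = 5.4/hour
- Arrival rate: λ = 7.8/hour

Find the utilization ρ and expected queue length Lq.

Traffic intensity: ρ = λ/(cμ) = 7.8/(4×5.4) = 0.3611
Since ρ = 0.3611 < 1, system is stable.
Offered load a = λ/μ = cρ = 7.8/5.4 = 1.4444
P₀ = [ Σₙ₌₀^3 aⁿ/n! + a^4/(4!(1-ρ)) ]⁻¹
Σ = a^0/0! + a^1/1! + a^2/2! + a^3/3! = 1.0000 + 1.4444 + 1.0432 + 0.5023 = 3.9899
a^4/(4!(1-ρ)) = 4.3531/(24 × 0.6389) = 0.2839
P₀ = 1/(3.9899 + 0.2839) = 0.2340
Lq = P₀·a^4·ρ / (4!(1-ρ)²) = 0.2340 × 4.3531 × 0.3611 / (24 × 0.4082) = 0.03755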